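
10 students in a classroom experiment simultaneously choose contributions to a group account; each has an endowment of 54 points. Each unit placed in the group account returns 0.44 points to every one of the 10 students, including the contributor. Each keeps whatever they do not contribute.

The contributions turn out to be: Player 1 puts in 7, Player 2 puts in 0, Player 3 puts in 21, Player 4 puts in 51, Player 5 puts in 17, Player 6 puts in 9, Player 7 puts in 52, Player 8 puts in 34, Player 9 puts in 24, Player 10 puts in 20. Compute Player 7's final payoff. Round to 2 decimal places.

105.40 points

Total contributed: 7 + 0 + 21 + 51 + 17 + 9 + 52 + 34 + 24 + 20 = 235.
Each receives 0.44 × 235 = 103.40 from the group account.
Player 7 keeps 54 − 52 = 2, so Player 7's payoff is 2 + 103.40 = 105.40.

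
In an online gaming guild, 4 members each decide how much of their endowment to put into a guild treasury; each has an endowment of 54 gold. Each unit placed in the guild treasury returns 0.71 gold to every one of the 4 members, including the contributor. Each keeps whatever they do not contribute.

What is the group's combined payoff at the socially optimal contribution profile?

Each contributed unit returns 2.840 to the group as a whole (0.71 to each of 4 players), which exceeds 1, so the social optimum is full contribution: group total = 2.840 × 216 = 613.44.

613.44 gold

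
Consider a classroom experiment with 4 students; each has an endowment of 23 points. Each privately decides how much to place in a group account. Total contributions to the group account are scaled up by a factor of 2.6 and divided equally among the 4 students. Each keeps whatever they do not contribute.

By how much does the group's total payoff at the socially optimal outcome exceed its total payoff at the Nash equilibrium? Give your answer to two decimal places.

147.20 points

Each contributed unit returns 2.6/4 = 0.6500 to its contributor — below 1 — so contributing 0 is dominant for every player. At the Nash equilibrium everyone keeps their 23, and the group total is 4 × 23 = 92.
Each contributed unit returns 2.600 to the group as a whole (0.6500 to each of 4 players), which exceeds 1, so the social optimum is full contribution: group total = 2.600 × 92 = 239.20.
Efficiency loss = 239.20 − 92 = 147.20.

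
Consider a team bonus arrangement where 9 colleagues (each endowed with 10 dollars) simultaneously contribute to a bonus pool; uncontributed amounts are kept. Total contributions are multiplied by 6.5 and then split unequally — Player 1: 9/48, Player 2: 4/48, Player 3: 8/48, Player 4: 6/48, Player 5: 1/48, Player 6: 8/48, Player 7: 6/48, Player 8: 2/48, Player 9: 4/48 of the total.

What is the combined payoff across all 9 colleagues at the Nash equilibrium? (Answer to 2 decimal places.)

For player j, contributing a unit is worthwhile iff 6.5 × (j's share) ≥ 1, i.e. iff j's share is at least 0.1538.
The shares above 0.1538 belong to Player 1, Player 3 and Player 6, contributing 10 each; the remaining 6 contribute 0. Total contributed: 30.
The bonus pool pays out 6.5 × 30 = 195.00 in total (split across the unequal shares, but the aggregate is all that matters for the group sum).
The 6 free-riders keep 10 each, adding 60. Group total = 60 + 195.00 = 255.00.

255.00 dollars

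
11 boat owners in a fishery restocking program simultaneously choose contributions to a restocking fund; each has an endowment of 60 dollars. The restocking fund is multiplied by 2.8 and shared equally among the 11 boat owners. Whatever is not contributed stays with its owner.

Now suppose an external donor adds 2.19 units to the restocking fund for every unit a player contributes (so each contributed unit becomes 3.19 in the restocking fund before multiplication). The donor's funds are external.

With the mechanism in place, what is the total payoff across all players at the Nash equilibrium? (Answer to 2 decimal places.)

660.00 dollars

With the mechanism, a contributed unit returns 2.8 × 3.19 / 11 = 0.8120 per unit of net cost — still below 1 — so contributing 0 remains dominant for every player.
Everyone keeps their endowment and the group total is 11 × 60 = 660.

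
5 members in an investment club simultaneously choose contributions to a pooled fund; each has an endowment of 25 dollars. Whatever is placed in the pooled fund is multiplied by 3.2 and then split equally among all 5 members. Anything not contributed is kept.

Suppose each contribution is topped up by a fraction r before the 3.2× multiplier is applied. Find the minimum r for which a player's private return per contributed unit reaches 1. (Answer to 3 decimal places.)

0.563

With matching at rate r, one contributed unit becomes (1 + r) in the pooled fund and returns 3.2 × (1 + r) / 5 to the contributor.
Setting this equal to 1: 1 + r = 5/3.2 = 1.5625.
So the minimum matching rate is r = 1.5625 − 1 = 0.563.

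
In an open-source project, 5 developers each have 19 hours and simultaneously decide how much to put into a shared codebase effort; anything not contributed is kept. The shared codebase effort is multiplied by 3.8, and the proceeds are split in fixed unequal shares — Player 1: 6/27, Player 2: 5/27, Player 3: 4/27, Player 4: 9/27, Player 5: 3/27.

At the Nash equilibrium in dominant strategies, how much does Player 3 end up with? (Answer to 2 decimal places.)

29.70 hours

Each unit j contributes comes back to j as 3.8 × (j's share), so j prefers to contribute only if that share exceeds 1/3.8 = 0.2632; otherwise keeping the unit dominates.
The only share above 0.2632 is Player 4's 9/27, contributing 19; the remaining 4 contribute 0. Total contributed: 19.
Player 3 keeps 19 and receives 3.8 × 19 × 4/27 = 10.70 from the shared codebase effort, for a payoff of 29.70.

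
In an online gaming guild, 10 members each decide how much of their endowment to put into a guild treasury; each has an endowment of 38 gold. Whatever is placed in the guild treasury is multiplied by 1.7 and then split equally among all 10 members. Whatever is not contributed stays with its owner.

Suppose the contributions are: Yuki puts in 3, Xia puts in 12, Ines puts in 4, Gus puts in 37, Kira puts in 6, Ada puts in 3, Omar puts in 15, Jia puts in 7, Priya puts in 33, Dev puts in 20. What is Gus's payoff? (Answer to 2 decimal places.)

24.80 gold

Total contributed: 3 + 12 + 4 + 37 + 6 + 3 + 15 + 7 + 33 + 20 = 140.
Each receives 1.7 × 140 / 10 = 23.80 from the guild treasury.
Gus keeps 38 − 37 = 1, so Gus's payoff is 1 + 23.80 = 24.80.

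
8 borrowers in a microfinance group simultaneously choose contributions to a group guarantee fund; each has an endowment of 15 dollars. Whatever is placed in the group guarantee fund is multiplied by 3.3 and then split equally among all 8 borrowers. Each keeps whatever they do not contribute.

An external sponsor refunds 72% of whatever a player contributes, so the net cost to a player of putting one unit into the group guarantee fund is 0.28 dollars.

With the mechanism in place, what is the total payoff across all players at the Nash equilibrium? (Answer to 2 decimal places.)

The effective private return per unit is now (3.3/8) / 0.28 = 1.4732 > 1, so every player's dominant strategy flips to full contribution.
At the Nash equilibrium everyone contributes 15. Group total payoff = 8 × (15 × 0.72 + 3.3 × 15) = 482.40.

482.40 dollars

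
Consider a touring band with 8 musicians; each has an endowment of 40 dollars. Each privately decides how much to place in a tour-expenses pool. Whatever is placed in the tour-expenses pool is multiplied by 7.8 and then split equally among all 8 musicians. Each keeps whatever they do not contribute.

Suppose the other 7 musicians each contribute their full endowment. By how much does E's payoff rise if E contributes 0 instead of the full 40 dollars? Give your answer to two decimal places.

1.00 dollars

Switching from a contribution of 40 to 0 lets E keep an extra 40 dollars, but lowers the tour-expenses pool by 40, which costs E their own share of that drop: 7.8/8 × 40 = 39.00.
Net gain = 40 − 39.00 = 1.00. The private return per contributed unit (0.9750) is below 1, so free-riding is indeed the best response regardless of what the others do.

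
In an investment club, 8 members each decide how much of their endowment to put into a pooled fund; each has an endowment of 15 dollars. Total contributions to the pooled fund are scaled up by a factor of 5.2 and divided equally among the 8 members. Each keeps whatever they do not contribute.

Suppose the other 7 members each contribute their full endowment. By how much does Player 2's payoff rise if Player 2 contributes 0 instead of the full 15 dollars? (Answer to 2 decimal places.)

5.25 dollars

Switching from a contribution of 15 to 0 lets Player 2 keep an extra 15 dollars, but lowers the pooled fund by 15, which costs Player 2 their own share of that drop: 5.2/8 × 15 = 9.75.
Net gain = 15 − 9.75 = 5.25. The private return per contributed unit (0.6500) is below 1, so free-riding is indeed the best response regardless of what the others do.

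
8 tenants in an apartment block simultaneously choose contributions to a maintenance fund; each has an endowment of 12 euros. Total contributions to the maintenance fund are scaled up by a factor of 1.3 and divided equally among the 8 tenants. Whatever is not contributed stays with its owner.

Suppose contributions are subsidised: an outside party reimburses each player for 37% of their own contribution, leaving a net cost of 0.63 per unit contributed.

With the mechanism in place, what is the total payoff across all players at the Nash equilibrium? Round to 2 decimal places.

Even with the mechanism, each unit contributed returns only (1.3/8) / 0.63 = 0.2579 per unit of net cost, so contributing nothing is still dominant.
Everyone keeps their endowment and the group total is 8 × 12 = 96.

96.00 euros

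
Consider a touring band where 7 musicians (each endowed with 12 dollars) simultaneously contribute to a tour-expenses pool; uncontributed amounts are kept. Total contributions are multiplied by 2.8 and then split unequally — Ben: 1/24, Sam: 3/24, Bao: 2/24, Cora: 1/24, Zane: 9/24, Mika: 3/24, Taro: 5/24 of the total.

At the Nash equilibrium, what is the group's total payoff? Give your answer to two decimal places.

105.60 dollars

For player j, contributing a unit is worthwhile iff 2.8 × (j's share) ≥ 1, i.e. iff j's share is at least 0.3571.
Zane alone (share 9/24) is above the threshold, contributing 12; the remaining 6 contribute 0. Total contributed: 12.
The tour-expenses pool pays out 2.8 × 12 = 33.60 in total (split across the unequal shares, but the aggregate is all that matters for the group sum).
The 6 free-riders keep 12 each, adding 72. Group total = 72 + 33.60 = 105.60.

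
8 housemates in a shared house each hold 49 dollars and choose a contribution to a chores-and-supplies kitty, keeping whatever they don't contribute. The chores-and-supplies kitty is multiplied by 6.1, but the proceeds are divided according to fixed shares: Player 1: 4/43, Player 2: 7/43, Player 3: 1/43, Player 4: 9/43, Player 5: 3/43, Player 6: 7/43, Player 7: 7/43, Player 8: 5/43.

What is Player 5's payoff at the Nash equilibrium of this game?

69.85 dollars

Each unit j contributes comes back to j as 6.1 × (j's share), so j prefers to contribute only if that share exceeds 1/6.1 = 0.1639; otherwise keeping the unit dominates.
Player 4 alone (share 9/43) is above the threshold, contributing 49; the remaining 7 contribute 0. Total contributed: 49.
Player 5 keeps 49 and receives 6.1 × 49 × 3/43 = 20.85 from the chores-and-supplies kitty, for a payoff of 69.85.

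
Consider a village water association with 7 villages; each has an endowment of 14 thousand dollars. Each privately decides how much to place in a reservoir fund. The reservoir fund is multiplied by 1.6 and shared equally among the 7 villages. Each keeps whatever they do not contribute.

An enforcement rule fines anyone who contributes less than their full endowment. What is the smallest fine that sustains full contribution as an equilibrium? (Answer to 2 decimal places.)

10.80 thousand dollars

Given the others contribute fully, the best deviation is to contribute 0 (any partial contribution still incurs the fine and gives up units whose private return 0.2286 is below 1).
Deviating from 14 to 0 saves 14 thousand dollars but forfeits the deviator's share of the drop in the reservoir fund: 1.6/7 × 14 = 3.20.
So the deviation gain is 14 − 3.20 = 10.80, and the fine must be at least 10.80 thousand dollars to wipe it out.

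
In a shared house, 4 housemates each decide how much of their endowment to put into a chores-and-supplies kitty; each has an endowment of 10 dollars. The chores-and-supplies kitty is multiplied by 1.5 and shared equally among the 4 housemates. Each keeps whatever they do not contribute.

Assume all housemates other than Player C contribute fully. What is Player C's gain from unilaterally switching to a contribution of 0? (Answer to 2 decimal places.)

Switching from a contribution of 10 to 0 lets Player C keep an extra 10 dollars, but lowers the chores-and-supplies kitty by 10, which costs Player C their own share of that drop: 1.5/4 × 10 = 3.75.
Net gain = 10 − 3.75 = 6.25. The private return per contributed unit (0.3750) is below 1, so free-riding is indeed the best response regardless of what the others do.

6.25 dollars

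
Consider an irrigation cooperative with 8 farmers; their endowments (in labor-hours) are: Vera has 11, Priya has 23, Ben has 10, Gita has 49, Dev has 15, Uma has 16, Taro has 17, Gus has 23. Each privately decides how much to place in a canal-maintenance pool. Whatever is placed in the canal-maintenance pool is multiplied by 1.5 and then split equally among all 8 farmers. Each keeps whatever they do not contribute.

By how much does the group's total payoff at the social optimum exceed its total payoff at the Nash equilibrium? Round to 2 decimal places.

82.00 labor-hours

The private return per contributed unit is 1.5/8 = 0.1875 < 1 for every player regardless of endowment, so the Nash equilibrium is zero contribution and the group total is Σ E_j = 11 + 23 + 10 + 49 + 15 + 16 + 17 + 23 = 164.
Each contributed unit returns 1.500 to the group, so the social optimum is full contribution by everyone: group total = 1.500 × 164 = 246.00.
Efficiency loss = (1.500 − 1) × 164 = 82.00.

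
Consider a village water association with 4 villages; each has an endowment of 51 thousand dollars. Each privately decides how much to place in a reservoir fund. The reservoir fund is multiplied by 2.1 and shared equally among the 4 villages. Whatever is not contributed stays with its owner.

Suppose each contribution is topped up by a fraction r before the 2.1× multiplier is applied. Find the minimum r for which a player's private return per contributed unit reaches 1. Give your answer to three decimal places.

With matching at rate r, one contributed unit becomes (1 + r) in the reservoir fund and returns 2.1 × (1 + r) / 4 to the contributor.
Setting this equal to 1: 1 + r = 4/2.1 = 1.9048.
So the minimum matching rate is r = 1.9048 − 1 = 0.905.

0.905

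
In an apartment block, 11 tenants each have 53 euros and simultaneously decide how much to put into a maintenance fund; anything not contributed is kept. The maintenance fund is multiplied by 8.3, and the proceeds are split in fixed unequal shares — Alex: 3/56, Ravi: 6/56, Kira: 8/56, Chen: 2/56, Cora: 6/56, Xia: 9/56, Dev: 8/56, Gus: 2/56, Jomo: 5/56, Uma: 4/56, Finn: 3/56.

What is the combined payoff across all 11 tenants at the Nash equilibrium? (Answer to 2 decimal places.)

1743.70 euros

For player j, contributing a unit is worthwhile iff 8.3 × (j's share) ≥ 1, i.e. iff j's share is at least 0.1205.
Kira, Xia and Dev are above the threshold, contributing 53 each; the remaining 8 contribute 0. Total contributed: 159.
The maintenance fund pays out 8.3 × 159 = 1319.70 in total (split across the unequal shares, but the aggregate is all that matters for the group sum).
The 8 free-riders keep 53 each, adding 424. Group total = 424 + 1319.70 = 1743.70.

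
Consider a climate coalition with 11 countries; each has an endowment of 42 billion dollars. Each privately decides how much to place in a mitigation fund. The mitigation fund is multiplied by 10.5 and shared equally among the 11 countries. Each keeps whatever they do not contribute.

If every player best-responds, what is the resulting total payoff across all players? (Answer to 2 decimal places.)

Each contributed unit returns 10.5/11 = 0.9545 to its contributor — below 1 — so contributing 0 is dominant for every player. At the Nash equilibrium everyone keeps their 42, and the group total is 11 × 42 = 462.

462.00 billion dollars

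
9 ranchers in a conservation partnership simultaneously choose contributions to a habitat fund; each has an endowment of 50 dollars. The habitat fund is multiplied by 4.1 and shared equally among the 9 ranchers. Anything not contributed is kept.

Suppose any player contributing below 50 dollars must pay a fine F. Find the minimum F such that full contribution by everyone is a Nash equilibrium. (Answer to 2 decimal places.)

27.22 dollars

Given the others contribute fully, the best deviation is to contribute 0 (any partial contribution still incurs the fine and gives up units whose private return 0.4556 is below 1).
Deviating from 50 to 0 saves 50 dollars but forfeits the deviator's share of the drop in the habitat fund: 4.1/9 × 50 = 22.78.
So the deviation gain is 50 − 22.78 = 27.22, and the fine must be at least 27.22 dollars to wipe it out.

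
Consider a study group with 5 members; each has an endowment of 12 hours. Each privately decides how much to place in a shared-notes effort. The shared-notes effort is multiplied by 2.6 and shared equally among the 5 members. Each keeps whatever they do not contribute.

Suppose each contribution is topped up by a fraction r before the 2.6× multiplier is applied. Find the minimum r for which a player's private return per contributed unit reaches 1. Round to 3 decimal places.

0.923

With matching at rate r, one contributed unit becomes (1 + r) in the shared-notes effort and returns 2.6 × (1 + r) / 5 to the contributor.
Setting this equal to 1: 1 + r = 5/2.6 = 1.9231.
So the minimum matching rate is r = 1.9231 − 1 = 0.923.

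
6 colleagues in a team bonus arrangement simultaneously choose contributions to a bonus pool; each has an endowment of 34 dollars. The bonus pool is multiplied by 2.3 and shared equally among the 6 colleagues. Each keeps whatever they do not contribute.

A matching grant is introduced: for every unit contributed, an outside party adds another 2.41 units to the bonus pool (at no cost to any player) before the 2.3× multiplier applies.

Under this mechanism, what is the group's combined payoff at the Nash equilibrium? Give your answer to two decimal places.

1599.97 dollars

Under the mechanism each unit contributed yields 2.3 × 3.41 / 6 = 1.3072 back to its contributor per unit of net cost, which exceeds 1, making full contribution the dominant choice for everyone.
So the Nash equilibrium is full contribution by all 6; the group earns 2.3 × 3.41 × 204 = 1599.97.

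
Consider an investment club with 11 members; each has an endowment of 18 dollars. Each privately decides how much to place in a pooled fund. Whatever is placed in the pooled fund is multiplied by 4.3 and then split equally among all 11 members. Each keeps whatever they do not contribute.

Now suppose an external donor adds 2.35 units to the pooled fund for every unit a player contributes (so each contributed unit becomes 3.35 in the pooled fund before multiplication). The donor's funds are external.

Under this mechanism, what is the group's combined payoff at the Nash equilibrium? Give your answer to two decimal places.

With the mechanism, a contributed unit returns 4.3 × 3.35 / 11 = 1.3095 per unit of net cost to the contributor — now above 1 — so contributing fully is weakly dominant for every player.
So the Nash equilibrium is full contribution by all 11; the group earns 4.3 × 3.35 × 198 = 2852.19.

2852.19 dollars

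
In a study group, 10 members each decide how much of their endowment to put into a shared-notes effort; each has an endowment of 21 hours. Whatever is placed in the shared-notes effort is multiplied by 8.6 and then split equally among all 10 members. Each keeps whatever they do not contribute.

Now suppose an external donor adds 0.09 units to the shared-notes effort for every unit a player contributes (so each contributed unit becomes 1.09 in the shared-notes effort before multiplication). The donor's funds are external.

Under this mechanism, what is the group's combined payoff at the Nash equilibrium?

210.00 hours

Even with the mechanism, each unit contributed returns only 8.6 × 1.09 / 10 = 0.9374 per unit of net cost, so contributing nothing is still dominant.
Everyone keeps their endowment and the group total is 10 × 21 = 210.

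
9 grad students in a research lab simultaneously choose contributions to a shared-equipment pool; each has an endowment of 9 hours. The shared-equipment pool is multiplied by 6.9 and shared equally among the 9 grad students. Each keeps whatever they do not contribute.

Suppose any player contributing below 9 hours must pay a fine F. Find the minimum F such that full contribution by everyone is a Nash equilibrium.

2.10 hours

Given the others contribute fully, the best deviation is to contribute 0 (any partial contribution still incurs the fine and gives up units whose private return 0.7667 is below 1).
Deviating from 9 to 0 saves 9 hours but forfeits the deviator's share of the drop in the shared-equipment pool: 6.9/9 × 9 = 6.90.
So the deviation gain is 9 − 6.90 = 2.10, and the fine must be at least 2.10 hours to wipe it out.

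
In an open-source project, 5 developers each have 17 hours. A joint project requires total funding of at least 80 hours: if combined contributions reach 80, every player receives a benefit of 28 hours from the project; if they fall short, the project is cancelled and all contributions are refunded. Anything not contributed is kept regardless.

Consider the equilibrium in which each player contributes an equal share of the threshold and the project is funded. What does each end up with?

29 hours

Equal share of the threshold: 80/5 = 16.
At this profile no one gains by cutting their contribution: any cut drops the total below 80, the project is cancelled, contributions are refunded, and the deviator ends with 17, which is less than 17 − 16 + 28 = 29. Contributing more than 16 just wastes the excess. So contributing exactly 16 is a best response.
Each player's payoff: 17 − 16 + 28 = 29.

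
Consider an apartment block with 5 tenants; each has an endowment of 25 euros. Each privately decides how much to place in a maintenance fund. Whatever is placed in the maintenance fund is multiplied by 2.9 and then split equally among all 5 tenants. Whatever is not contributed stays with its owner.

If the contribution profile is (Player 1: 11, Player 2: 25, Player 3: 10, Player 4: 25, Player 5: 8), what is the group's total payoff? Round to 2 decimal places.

Total contributed: 11 + 25 + 10 + 25 + 8 = 79; total kept: 5 × 25 − 79 = 46.
The maintenance fund pays out 2.9 × 79 = 229.10 in aggregate.
Group total = 46 + 229.10 = 275.10.

275.10 euros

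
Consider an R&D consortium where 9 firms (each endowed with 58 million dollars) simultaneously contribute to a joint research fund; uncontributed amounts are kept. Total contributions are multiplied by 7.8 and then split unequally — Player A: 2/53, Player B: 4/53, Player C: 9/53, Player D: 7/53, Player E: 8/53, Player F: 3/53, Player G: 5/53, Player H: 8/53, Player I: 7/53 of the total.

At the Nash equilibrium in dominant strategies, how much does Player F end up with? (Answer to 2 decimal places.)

186.04 million dollars

Each unit j contributes comes back to j as 7.8 × (j's share), so j prefers to contribute only if that share exceeds 1/7.8 = 0.1282; otherwise keeping the unit dominates.
Player C, Player D, Player E, Player H and Player I clear that bar, contributing 58 each; the remaining 4 contribute 0. Total contributed: 290.
Player F keeps 58 and receives 7.8 × 290 × 3/53 = 128.04 from the joint research fund, for a payoff of 186.04.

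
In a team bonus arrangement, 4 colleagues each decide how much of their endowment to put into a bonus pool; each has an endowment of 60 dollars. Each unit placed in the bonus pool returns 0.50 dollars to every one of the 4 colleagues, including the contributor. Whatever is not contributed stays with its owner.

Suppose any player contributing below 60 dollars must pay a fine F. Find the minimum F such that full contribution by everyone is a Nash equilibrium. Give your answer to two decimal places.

Given the others contribute fully, the best deviation is to contribute 0 (any partial contribution still incurs the fine and gives up units whose private return 0.50 is below 1).
Deviating from 60 to 0 saves 60 dollars but forfeits the deviator's share of the drop in the bonus pool: 0.50 × 60 = 30.00.
So the deviation gain is 60 − 30.00 = 30.00, and the fine must be at least 30.00 dollars to wipe it out.

30.00 dollars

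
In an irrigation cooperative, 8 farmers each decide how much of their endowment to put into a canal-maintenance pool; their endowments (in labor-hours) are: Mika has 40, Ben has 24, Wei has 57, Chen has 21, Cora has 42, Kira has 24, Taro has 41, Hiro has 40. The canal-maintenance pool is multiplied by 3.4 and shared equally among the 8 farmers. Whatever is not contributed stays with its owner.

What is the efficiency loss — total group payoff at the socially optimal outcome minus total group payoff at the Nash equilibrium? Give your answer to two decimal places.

The private return per contributed unit is 3.4/8 = 0.4250 < 1 for every player regardless of endowment, so the Nash equilibrium is zero contribution and the group total is Σ E_j = 40 + 24 + 57 + 21 + 42 + 24 + 41 + 40 = 289.
Each contributed unit returns 3.400 to the group, so the social optimum is full contribution by everyone: group total = 3.400 × 289 = 982.60.
Efficiency loss = (3.400 − 1) × 289 = 693.60.

693.60 labor-hours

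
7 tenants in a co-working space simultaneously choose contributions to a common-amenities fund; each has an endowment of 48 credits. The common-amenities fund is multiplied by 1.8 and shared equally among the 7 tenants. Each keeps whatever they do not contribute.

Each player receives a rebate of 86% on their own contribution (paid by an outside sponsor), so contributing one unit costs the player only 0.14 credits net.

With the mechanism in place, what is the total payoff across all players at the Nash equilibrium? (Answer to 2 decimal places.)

893.76 credits

With the mechanism, a contributed unit returns (1.8/7) / 0.14 = 1.8367 per unit of net cost to the contributor — now above 1 — so contributing fully is weakly dominant for every player.
So the Nash equilibrium is full contribution by all 7; the group earns 7 × (48 × 0.86 + 1.8 × 48) = 893.76.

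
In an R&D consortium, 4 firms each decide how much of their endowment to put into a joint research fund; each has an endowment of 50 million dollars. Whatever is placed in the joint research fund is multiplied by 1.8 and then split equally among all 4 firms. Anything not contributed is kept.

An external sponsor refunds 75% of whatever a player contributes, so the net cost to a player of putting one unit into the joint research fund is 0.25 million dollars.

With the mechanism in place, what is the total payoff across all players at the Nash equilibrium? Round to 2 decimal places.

With the mechanism, a contributed unit returns (1.8/4) / 0.25 = 1.8000 per unit of net cost to the contributor — now above 1 — so contributing fully is weakly dominant for every player.
At the Nash equilibrium everyone contributes 50. Group total payoff = 4 × (50 × 0.75 + 1.8 × 50) = 510.00.

510.00 million dollars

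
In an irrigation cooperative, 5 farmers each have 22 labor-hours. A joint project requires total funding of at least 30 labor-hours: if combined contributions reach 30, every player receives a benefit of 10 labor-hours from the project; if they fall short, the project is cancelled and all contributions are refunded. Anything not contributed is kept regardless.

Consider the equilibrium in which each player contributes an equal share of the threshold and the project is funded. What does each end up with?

Equal share of the threshold: 30/5 = 6.
At this profile no one gains by cutting their contribution: any cut drops the total below 30, the project is cancelled, contributions are refunded, and the deviator ends with 22, which is less than 22 − 6 + 10 = 26. Contributing more than 6 just wastes the excess. So contributing exactly 6 is a best response.
Each player's payoff: 22 − 6 + 10 = 26.

26 labor-hours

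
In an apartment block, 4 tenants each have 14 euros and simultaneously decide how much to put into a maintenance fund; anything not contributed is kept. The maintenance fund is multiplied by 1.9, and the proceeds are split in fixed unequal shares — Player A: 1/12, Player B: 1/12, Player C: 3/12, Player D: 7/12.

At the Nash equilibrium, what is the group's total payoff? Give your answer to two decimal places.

For player j, contributing a unit is worthwhile iff 1.9 × (j's share) ≥ 1, i.e. iff j's share is at least 0.5263.
Player D alone (share 7/12) is above the threshold, contributing 14; the remaining 3 contribute 0. Total contributed: 14.
The maintenance fund pays out 1.9 × 14 = 26.60 in total (split across the unequal shares, but the aggregate is all that matters for the group sum).
The 3 free-riders keep 14 each, adding 42. Group total = 42 + 26.60 = 68.60.

68.60 euros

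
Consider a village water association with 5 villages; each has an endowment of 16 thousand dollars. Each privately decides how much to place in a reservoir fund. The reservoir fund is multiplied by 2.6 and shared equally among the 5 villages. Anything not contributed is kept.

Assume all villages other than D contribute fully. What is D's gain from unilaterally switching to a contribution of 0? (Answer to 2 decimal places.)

7.68 thousand dollars

Switching from a contribution of 16 to 0 lets D keep an extra 16 thousand dollars, but lowers the reservoir fund by 16, which costs D their own share of that drop: 2.6/5 × 16 = 8.32.
Net gain = 16 − 8.32 = 7.68. The private return per contributed unit (0.5200) is below 1, so free-riding is indeed the best response regardless of what the others do.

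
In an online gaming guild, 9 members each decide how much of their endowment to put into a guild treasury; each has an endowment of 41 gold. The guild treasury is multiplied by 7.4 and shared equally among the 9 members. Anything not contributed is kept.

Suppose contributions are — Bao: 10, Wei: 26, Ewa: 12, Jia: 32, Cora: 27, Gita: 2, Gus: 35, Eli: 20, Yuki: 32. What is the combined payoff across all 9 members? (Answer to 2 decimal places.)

Total contributed: 10 + 26 + 12 + 32 + 27 + 2 + 35 + 20 + 32 = 196; total kept: 9 × 41 − 196 = 173.
The guild treasury pays out 7.4 × 196 = 1450.40 in aggregate.
Group total = 173 + 1450.40 = 1623.40.

1623.40 gold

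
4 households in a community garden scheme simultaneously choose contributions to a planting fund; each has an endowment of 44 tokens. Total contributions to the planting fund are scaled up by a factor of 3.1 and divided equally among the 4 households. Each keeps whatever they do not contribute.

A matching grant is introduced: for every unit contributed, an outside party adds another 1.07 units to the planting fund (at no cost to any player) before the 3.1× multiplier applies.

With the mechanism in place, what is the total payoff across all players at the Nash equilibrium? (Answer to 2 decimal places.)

The effective private return per unit is now 3.1 × 2.07 / 4 = 1.6043 > 1, so every player's dominant strategy flips to full contribution.
At the Nash equilibrium everyone contributes 44. Group total payoff = 3.1 × 2.07 × 176 = 1129.39.

1129.39 tokens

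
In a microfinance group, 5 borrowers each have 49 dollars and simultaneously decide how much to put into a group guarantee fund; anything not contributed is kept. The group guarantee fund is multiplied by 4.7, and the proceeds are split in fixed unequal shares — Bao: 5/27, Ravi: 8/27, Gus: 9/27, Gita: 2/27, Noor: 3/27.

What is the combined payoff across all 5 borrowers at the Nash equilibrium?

607.60 dollars

Player j's private return per contributed unit is 4.7 × (j's share). Contributing is weakly dominant for j when that share is at least 1/4.7 = 0.2128, and contributing 0 is dominant otherwise.
Ravi and Gus clear that bar, contributing 49 each; the remaining 3 contribute 0. Total contributed: 98.
The group guarantee fund pays out 4.7 × 98 = 460.60 in total (split across the unequal shares, but the aggregate is all that matters for the group sum).
The 3 free-riders keep 49 each, adding 147. Group total = 147 + 460.60 = 607.60.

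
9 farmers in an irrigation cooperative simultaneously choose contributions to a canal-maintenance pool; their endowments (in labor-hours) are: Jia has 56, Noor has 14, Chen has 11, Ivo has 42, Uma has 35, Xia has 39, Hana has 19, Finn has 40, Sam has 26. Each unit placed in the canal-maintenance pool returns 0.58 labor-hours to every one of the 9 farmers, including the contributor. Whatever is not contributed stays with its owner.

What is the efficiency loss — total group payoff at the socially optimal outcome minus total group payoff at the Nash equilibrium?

1190.04 labor-hours

The private return per contributed unit is 0.58 < 1 for everyone, so the Nash equilibrium is zero contribution and the group total is Σ E_j = 56 + 14 + 11 + 42 + 35 + 39 + 19 + 40 + 26 = 282.
Each contributed unit returns 5.220 to the group, so the social optimum is full contribution by everyone: group total = 5.220 × 282 = 1472.04.
Efficiency loss = (5.220 − 1) × 282 = 1190.04.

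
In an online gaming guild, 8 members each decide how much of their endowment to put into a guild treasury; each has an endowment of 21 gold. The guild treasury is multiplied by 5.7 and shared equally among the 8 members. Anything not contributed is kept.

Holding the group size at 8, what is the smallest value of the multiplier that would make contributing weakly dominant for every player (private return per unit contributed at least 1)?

A contributed unit returns (multiplier)/8 to its contributor.
This reaches 1 exactly when the multiplier is 8.

8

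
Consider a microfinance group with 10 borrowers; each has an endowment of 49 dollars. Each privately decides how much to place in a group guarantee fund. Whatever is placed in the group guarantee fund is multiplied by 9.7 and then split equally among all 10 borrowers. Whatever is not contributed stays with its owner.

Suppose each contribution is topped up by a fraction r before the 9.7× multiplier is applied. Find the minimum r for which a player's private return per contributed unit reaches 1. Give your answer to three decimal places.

With matching at rate r, one contributed unit becomes (1 + r) in the group guarantee fund and returns 9.7 × (1 + r) / 10 to the contributor.
Setting this equal to 1: 1 + r = 10/9.7 = 1.0309.
So the minimum matching rate is r = 1.0309 − 1 = 0.031.

0.031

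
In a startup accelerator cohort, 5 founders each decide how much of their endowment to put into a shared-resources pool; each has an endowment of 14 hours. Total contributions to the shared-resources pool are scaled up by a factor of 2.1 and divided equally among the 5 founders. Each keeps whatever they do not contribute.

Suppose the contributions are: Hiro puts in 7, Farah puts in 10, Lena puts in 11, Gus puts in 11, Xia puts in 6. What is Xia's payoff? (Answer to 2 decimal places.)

26.90 hours

Total contributed: 7 + 10 + 11 + 11 + 6 = 45.
Each receives 2.1 × 45 / 5 = 18.90 from the shared-resources pool.
Xia keeps 14 − 6 = 8, so Xia's payoff is 8 + 18.90 = 26.90.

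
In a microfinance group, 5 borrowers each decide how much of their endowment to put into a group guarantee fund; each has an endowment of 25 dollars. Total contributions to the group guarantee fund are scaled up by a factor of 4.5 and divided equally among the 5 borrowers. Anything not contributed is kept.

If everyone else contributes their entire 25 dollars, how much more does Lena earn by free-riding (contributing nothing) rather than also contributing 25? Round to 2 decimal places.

Switching from a contribution of 25 to 0 lets Lena keep an extra 25 dollars, but lowers the group guarantee fund by 25, which costs Lena their own share of that drop: 4.5/5 × 25 = 22.50.
Net gain = 25 − 22.50 = 2.50. The private return per contributed unit (0.9000) is below 1, so free-riding is indeed the best response regardless of what the others do.

2.50 dollars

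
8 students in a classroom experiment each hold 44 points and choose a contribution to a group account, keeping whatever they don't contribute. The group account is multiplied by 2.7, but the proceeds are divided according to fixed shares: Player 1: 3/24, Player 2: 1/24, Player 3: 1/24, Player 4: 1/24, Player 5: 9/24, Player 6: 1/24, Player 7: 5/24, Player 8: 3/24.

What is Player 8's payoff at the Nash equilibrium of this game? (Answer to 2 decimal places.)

58.85 points

For player j, contributing a unit is worthwhile iff 2.7 × (j's share) ≥ 1, i.e. iff j's share is at least 0.3704.
Only Player 5 (9/24) clears that bar, contributing 44; the remaining 7 contribute 0. Total contributed: 44.
Player 8 keeps 44 and receives 2.7 × 44 × 3/24 = 14.85 from the group account, for a payoff of 58.85.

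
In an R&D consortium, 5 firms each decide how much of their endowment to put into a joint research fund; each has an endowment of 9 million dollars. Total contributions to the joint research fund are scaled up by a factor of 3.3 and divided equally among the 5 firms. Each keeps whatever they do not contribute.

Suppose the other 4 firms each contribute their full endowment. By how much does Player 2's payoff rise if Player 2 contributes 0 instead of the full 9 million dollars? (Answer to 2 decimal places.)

3.06 million dollars

Switching from a contribution of 9 to 0 lets Player 2 keep an extra 9 million dollars, but lowers the joint research fund by 9, which costs Player 2 their own share of that drop: 3.3/5 × 9 = 5.94.
Net gain = 9 − 5.94 = 3.06. The private return per contributed unit (0.6600) is below 1, so free-riding is indeed the best response regardless of what the others do.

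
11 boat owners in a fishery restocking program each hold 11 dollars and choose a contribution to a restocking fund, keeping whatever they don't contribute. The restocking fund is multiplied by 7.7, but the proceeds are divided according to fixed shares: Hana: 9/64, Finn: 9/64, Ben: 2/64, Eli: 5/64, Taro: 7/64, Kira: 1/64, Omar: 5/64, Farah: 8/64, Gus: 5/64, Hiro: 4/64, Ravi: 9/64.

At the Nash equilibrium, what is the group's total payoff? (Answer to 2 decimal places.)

For player j, contributing a unit is worthwhile iff 7.7 × (j's share) ≥ 1, i.e. iff j's share is at least 0.1299.
Hana, Finn and Ravi clear that bar, contributing 11 each; the remaining 8 contribute 0. Total contributed: 33.
The restocking fund pays out 7.7 × 33 = 254.10 in total (split across the unequal shares, but the aggregate is all that matters for the group sum).
The 8 free-riders keep 11 each, adding 88. Group total = 88 + 254.10 = 342.10.

342.10 dollars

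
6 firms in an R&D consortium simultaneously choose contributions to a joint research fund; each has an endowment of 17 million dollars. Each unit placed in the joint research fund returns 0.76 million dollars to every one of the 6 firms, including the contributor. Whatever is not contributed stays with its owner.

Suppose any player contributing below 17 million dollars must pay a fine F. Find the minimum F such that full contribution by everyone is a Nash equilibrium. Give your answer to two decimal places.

Given the others contribute fully, the best deviation is to contribute 0 (any partial contribution still incurs the fine and gives up units whose private return 0.76 is below 1).
Deviating from 17 to 0 saves 17 million dollars but forfeits the deviator's share of the drop in the joint research fund: 0.76 × 17 = 12.92.
So the deviation gain is 17 − 12.92 = 4.08, and the fine must be at least 4.08 million dollars to wipe it out.

4.08 million dollars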